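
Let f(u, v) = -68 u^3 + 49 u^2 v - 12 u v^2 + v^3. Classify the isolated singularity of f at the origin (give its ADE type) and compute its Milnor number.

The Hessian of f at 0 has rank 0. Corank 2; j^3 = -(4*u - v)*(17*u^2 - 8*u*v + v^2) splits into three distinct lines over C (the quadratic factor has nonzero discriminant), so D_4.

Type D4, Milnor number mu = 4.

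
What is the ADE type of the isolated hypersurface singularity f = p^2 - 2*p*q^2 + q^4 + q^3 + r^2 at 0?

A_2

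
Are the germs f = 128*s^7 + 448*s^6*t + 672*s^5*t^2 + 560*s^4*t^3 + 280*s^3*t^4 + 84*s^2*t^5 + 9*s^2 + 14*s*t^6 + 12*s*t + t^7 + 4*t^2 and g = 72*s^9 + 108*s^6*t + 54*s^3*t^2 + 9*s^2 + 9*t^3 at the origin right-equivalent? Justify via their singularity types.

No.

The Hessian of f at 0 has rank 1. Corank 1: A-series; mu = 6 gives A_6. The Hessian of g at 0 has rank 1. Corank 1: A-series; mu = 2 gives A_2. f is A_6 but g is A_2, hence not right-equivalent.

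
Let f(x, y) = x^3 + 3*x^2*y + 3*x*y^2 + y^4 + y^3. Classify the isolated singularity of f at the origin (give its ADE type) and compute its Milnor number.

Type E6, Milnor number mu = 6.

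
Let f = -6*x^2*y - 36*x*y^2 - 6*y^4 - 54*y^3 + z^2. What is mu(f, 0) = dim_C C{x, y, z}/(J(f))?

5

The Hessian of f at 0 is [[0, 0, 0], [0, 0, 0], [0, 0, 2]] with rank 1, so corank 2. A Groebner basis of the Jacobian ideal J(f) in C{x,y,z} is {x^3 - 27*x^2/4 + 243*y^2/4, x^2/4 + y^3 - 9*y^2/4, x*y + 3*y^2, z}; counting standard monomials gives mu = 5. Corank 2; j^3 = -6*y*(x + 3*y)^2 has shape L^2 M (L != M), so D-series; mu = 5 gives D_5.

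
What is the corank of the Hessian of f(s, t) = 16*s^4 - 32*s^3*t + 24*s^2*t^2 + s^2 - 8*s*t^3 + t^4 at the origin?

Hessian at 0 has rank 1.

1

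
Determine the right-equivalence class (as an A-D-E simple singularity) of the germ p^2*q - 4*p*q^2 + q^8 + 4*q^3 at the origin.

D_{9}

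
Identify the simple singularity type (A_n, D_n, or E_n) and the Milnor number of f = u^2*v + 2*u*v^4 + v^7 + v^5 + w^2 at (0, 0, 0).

The Hessian of f at 0 has rank 1. Corank 2; j^3 = u^2*v has shape L^2 M (L != M), so D-series; mu = 6 gives D_6.

Type D6, Milnor number mu = 6.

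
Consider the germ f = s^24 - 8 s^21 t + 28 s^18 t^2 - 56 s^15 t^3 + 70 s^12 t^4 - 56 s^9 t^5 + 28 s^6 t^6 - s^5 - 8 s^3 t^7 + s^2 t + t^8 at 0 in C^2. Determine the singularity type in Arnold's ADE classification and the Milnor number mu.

Type D_9, Milnor number mu = 9.

The Hessian of f at 0 is [[0, 0], [0, 0]] with rank 0, so corank 2. A Groebner basis of the Jacobian ideal J(f) in C{s,t} is {s^2/8 + t^7, s^3, s*t}; counting standard monomials gives mu = 9. Corank 2; j^3 = s^2*t has shape L^2 M (L != M), so D-series; mu = 9 gives D_9.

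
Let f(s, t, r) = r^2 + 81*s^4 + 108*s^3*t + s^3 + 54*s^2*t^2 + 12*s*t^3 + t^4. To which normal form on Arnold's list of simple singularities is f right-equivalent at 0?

E_{6}

The Hessian of f at 0 is [[0, 0, 0], [0, 0, 0], [0, 0, 2]] with rank 1, so corank 2. A Groebner basis of the Jacobian ideal J(f) in C{s,t,r} is {t^4, s*t^2 + t^3/9, s^2, r}; counting standard monomials gives mu = 6. Corank 2; j^3 = s^3 is a perfect cube, so E-series; the 4-jet and mu = 6 give E_6.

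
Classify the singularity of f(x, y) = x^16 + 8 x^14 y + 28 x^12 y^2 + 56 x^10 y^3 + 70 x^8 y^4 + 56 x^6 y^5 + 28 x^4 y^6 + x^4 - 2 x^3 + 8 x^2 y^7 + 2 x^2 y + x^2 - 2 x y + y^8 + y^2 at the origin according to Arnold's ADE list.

A_7

The Hessian of f at 0 has rank 1. Corank 1: A-series; mu = 7 gives A_7.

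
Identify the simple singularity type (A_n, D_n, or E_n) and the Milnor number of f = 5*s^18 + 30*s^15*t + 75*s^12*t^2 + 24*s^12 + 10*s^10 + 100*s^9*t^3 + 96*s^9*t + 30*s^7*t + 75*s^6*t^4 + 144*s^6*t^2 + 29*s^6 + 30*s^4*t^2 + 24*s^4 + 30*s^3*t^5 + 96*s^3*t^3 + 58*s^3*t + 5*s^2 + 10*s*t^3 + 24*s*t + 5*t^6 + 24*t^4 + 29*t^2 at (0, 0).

Type A_1, Milnor number mu = 1.

The Hessian of f at 0 is [[10, 24], [24, 58]] with rank 2, so corank 0. A Groebner basis of the Jacobian ideal J(f) in C{s,t} is {s, t}; counting standard monomials gives mu = 1. Corank 0: nondegenerate Morse point, so A_1.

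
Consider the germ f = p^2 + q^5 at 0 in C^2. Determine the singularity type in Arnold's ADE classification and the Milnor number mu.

Type A_{4}, Milnor number mu = 4.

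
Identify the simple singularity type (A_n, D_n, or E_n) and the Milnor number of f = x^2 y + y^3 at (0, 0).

Type D_4, Milnor number mu = 4.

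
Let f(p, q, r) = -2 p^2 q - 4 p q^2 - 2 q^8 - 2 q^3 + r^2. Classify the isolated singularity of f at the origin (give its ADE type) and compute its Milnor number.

The Hessian of f at 0 is [[0, 0, 0], [0, 0, 0], [0, 0, 2]] with rank 1, so corank 2. A Groebner basis of the Jacobian ideal J(f) in C{p,q,r} is {p^2/8 + q^7 - q^2/8, p^3 + q^3, p*q + q^2, r}; counting standard monomials gives mu = 9. Corank 2; j^3 = -2*q*(p + q)^2 has shape L^2 M (L != M), so D-series; mu = 9 gives D_9.

Type D_9, Milnor number mu = 9.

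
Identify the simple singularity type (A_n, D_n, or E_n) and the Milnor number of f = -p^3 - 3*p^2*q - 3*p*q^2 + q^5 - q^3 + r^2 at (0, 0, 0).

The Hessian of f at 0 has rank 1. Corank 2; j^3 = -(p + q)^3 is a perfect cube, so E-series; the 5-jet and mu = 8 give E_8.

Type E_{8}, Milnor number mu = 8.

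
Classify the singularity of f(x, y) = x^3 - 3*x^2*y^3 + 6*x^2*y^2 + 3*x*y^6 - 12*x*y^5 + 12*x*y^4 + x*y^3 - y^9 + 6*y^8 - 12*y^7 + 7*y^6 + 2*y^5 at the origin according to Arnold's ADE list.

E7

The Hessian of f at 0 has rank 0. Corank 2; j^3 = x^3 is a perfect cube, so E-series; the 4-jet and mu = 7 give E_7.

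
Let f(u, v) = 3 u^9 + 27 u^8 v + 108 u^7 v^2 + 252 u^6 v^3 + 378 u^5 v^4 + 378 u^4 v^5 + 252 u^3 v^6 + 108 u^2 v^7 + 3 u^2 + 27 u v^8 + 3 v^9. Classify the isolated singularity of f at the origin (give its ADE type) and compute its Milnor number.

Type A8, Milnor number mu = 8.

The Hessian of f at 0 has rank 1. Corank 1: A-series; mu = 8 gives A_8.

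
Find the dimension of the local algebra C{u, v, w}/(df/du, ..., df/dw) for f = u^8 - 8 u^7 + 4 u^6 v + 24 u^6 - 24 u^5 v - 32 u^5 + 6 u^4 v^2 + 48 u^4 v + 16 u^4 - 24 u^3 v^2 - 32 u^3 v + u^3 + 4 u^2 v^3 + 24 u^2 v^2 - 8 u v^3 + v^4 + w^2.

6

The Hessian of f at 0 has rank 1. Corank 2; j^3 = u^3 is a perfect cube, so E-series; the 4-jet and mu = 6 give E_6.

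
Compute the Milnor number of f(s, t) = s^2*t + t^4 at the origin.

The Hessian of f at 0 has rank 0. Corank 2; j^3 = s^2*t has shape L^2 M (L != M), so D-series; mu = 5 gives D_5.

5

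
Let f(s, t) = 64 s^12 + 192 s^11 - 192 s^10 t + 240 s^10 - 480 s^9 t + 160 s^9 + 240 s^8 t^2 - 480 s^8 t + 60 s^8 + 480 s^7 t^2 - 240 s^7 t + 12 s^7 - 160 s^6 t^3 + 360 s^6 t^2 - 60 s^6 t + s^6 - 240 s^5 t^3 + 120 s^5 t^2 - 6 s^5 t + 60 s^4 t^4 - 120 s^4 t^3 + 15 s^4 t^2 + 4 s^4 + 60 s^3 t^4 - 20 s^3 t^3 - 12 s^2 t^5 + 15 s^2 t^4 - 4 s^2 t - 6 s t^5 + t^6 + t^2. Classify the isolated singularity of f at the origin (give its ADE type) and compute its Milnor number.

Type A_{5}, Milnor number mu = 5.

The Hessian of f at 0 is [[0, 0], [0, 2]] with rank 1, so corank 1. A Groebner basis of the Jacobian ideal J(f) in C{s,t} is {s*t^2, t^3, s^2 - t/2}; counting standard monomials gives mu = 5. Corank 1: A-series; mu = 5 gives A_5.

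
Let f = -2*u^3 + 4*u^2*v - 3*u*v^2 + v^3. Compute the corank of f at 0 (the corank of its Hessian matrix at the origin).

2

Hessian at 0 has rank 0.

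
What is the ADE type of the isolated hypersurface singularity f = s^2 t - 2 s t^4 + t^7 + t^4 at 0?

D5

The Hessian of f at 0 has rank 0. Corank 2; j^3 = s^2*t has shape L^2 M (L != M), so D-series; mu = 5 gives D_5.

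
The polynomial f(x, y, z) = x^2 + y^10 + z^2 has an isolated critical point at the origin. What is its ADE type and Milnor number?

The Hessian of f at 0 is [[2, 0, 0], [0, 0, 0], [0, 0, 2]] with rank 2, so corank 1. A Groebner basis of the Jacobian ideal J(f) in C{x,y,z} is {y^9, x, z}; counting standard monomials gives mu = 9. Corank 1: A-series; mu = 9 gives A_9.

Type A_9, Milnor number mu = 9.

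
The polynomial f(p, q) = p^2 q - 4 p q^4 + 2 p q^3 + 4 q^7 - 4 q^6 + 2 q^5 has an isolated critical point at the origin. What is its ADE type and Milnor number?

Type D6, Milnor number mu = 6.

The Hessian of f at 0 is [[0, 0], [0, 0]] with rank 0, so corank 2. A Groebner basis of the Jacobian ideal J(f) in C{p,q} is {p^3, p^2*q, -p^2/4 + p*q^2, p^2/2 + p*q + q^3}; counting standard monomials gives mu = 6. Corank 2; j^3 = p^2*q has shape L^2 M (L != M), so D-series; mu = 6 gives D_6.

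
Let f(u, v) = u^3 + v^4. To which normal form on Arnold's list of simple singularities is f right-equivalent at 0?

E_{6}

The Hessian of f at 0 has rank 0. Corank 2; j^3 = u^3 is a perfect cube, so E-series; the 4-jet and mu = 6 give E_6.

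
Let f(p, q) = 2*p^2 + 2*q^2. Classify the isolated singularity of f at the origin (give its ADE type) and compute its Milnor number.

The Hessian of f at 0 has rank 2. Corank 0: nondegenerate Morse point, so A_1.

Type A1, Milnor number mu = 1.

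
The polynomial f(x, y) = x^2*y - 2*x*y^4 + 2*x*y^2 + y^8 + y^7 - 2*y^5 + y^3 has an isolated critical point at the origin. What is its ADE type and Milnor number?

Type D9, Milnor number mu = 9.

The Hessian of f at 0 is [[0, 0], [0, 0]] with rank 0, so corank 2. A Groebner basis of the Jacobian ideal J(f) in C{x,y} is {x^2*y^2 + 16*x^2*y + 2*x^2 + 32*x*y^2 + 3*x*y + 16*y^3 + y^2, -8*x^2*y - x^2 + x*y^3 - 16*x*y^2 - x*y - 8*y^3, -x*y + y^4 - y^2, x^3 + 3*x^2*y + 3*x*y^2 + y^3}; counting standard monomials gives mu = 9. Corank 2; j^3 = y*(x + y)^2 has shape L^2 M (L != M), so D-series; mu = 9 gives D_9.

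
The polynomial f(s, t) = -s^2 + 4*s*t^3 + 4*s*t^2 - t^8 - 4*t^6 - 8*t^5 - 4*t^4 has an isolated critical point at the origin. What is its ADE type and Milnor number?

The Hessian of f at 0 has rank 1. Corank 1: A-series; mu = 7 gives A_7.

Type A_{7}, Milnor number mu = 7.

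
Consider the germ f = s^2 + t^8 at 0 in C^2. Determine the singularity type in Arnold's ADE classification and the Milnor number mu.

The Hessian of f at 0 has rank 1. Corank 1: A-series; mu = 7 gives A_7.

Type A_7, Milnor number mu = 7.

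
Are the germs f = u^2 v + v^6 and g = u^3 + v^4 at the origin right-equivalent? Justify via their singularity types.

The Hessian of f at 0 has rank 0. Corank 2; j^3 = u^2*v has shape L^2 M (L != M), so D-series; mu = 7 gives D_7. The Hessian of g at 0 has rank 0. Corank 2; j^3 = u^3 is a perfect cube, so E-series; the 4-jet and mu = 6 give E_6. f is D_7 but g is E_6, hence not right-equivalent.

No.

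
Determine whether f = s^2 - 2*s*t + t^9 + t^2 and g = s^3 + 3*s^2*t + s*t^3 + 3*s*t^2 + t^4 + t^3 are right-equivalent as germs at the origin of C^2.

No.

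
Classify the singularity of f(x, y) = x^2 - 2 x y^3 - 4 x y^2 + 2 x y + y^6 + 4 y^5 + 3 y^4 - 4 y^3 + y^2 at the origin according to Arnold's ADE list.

A_3

The Hessian of f at 0 has rank 1. Corank 1: A-series; mu = 3 gives A_3.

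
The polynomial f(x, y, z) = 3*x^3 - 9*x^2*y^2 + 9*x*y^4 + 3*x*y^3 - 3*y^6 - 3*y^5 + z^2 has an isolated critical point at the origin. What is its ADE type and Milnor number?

Type E_{7}, Milnor number mu = 7.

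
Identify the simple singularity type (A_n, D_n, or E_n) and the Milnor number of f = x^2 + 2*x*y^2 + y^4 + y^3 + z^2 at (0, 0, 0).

The Hessian of f at 0 has rank 2. Corank 1: A-series; mu = 2 gives A_2.

Type A2, Milnor number mu = 2.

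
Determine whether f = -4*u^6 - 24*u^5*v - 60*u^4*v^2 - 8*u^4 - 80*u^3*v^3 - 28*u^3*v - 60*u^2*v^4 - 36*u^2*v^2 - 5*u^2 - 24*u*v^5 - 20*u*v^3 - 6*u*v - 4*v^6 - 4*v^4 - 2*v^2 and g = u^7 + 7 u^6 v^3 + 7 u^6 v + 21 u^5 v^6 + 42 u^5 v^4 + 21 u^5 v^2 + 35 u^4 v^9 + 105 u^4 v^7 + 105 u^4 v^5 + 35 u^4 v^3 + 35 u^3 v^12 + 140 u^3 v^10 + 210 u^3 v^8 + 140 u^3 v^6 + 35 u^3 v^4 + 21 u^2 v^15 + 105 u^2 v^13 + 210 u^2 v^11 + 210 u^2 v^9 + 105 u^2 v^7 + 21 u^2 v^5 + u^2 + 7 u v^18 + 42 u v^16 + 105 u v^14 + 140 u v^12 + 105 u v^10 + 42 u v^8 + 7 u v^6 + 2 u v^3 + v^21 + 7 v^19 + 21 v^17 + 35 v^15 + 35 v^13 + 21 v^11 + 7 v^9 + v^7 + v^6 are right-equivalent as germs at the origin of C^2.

The Hessian of f at 0 has rank 2. Corank 0: nondegenerate Morse point, so A_1. The Hessian of g at 0 has rank 1. Corank 1: A-series; mu = 6 gives A_6. f is A_1 but g is A_6, hence not right-equivalent.

No.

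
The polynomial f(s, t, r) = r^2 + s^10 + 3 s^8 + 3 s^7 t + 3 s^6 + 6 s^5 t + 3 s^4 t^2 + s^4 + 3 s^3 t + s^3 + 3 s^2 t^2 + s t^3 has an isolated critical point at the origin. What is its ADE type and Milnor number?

Type E_7, Milnor number mu = 7.

The Hessian of f at 0 has rank 1. Corank 2; j^3 = s^3 is a perfect cube, so E-series; the 4-jet and mu = 7 give E_7.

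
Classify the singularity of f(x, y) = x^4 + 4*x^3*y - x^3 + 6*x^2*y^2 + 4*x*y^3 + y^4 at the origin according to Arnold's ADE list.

E6

The Hessian of f at 0 has rank 0. Corank 2; j^3 = -x^3 is a perfect cube, so E-series; the 4-jet and mu = 6 give E_6.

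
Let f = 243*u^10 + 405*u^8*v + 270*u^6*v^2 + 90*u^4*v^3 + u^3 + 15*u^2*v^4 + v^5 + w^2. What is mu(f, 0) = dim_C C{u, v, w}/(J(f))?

8

The Hessian of f at 0 has rank 1. Corank 2; j^3 = u^3 is a perfect cube, so E-series; the 5-jet and mu = 8 give E_8.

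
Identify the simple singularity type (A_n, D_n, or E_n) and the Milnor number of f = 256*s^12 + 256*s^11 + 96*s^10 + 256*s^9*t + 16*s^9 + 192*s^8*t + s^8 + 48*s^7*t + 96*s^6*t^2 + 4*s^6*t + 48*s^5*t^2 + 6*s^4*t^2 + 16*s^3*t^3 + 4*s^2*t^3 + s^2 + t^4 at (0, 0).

The Hessian of f at 0 has rank 1. Corank 1: A-series; mu = 3 gives A_3.

Type A3, Milnor number mu = 3.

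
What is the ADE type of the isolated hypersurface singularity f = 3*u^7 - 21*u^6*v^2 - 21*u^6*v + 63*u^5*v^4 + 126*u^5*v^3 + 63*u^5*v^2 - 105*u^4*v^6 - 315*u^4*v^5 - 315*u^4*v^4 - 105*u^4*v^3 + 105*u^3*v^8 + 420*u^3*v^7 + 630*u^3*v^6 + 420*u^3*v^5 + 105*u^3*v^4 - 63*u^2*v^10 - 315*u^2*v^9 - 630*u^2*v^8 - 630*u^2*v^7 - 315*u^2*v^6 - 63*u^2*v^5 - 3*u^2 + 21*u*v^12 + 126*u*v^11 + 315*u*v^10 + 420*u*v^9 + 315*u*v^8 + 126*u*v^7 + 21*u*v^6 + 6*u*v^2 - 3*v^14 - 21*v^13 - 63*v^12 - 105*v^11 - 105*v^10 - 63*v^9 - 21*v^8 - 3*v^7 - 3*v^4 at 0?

The Hessian of f at 0 is [[-6, 0], [0, 0]] with rank 1, so corank 1. A Groebner basis of the Jacobian ideal J(f) in C{u,v} is {u^3, -u + v^2}; counting standard monomials gives mu = 6. Corank 1: A-series; mu = 6 gives A_6.

A_6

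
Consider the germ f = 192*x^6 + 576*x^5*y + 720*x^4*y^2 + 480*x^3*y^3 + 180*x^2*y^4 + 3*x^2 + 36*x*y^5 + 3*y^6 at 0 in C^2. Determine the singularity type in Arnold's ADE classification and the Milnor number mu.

Type A_{5}, Milnor number mu = 5.

The Hessian of f at 0 is [[6, 0], [0, 0]] with rank 1, so corank 1. A Groebner basis of the Jacobian ideal J(f) in C{x,y} is {y^5, x}; counting standard monomials gives mu = 5. Corank 1: A-series; mu = 5 gives A_5.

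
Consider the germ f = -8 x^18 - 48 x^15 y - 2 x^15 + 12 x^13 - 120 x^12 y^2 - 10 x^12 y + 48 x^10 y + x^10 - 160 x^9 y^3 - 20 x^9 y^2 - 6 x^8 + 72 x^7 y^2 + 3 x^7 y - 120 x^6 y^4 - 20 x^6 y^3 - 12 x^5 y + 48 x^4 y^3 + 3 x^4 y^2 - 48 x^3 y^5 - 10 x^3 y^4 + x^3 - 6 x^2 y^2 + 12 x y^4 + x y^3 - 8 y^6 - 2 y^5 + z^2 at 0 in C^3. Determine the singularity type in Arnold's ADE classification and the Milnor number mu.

The Hessian of f at 0 has rank 1. Corank 2; j^3 = x^3 is a perfect cube, so E-series; the 4-jet and mu = 7 give E_7.

Type E_7, Milnor number mu = 7.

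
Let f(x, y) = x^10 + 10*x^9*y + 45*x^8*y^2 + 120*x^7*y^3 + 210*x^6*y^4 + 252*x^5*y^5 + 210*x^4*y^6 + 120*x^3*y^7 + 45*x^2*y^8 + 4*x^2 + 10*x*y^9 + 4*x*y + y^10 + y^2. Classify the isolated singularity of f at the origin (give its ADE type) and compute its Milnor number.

The Hessian of f at 0 has rank 1. Corank 1: A-series; mu = 9 gives A_9.

Type A_{9}, Milnor number mu = 9.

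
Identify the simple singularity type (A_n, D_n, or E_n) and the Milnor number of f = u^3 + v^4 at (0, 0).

Type E6, Milnor number mu = 6.

The Hessian of f at 0 has rank 0. Corank 2; j^3 = u^3 is a perfect cube, so E-series; the 4-jet and mu = 6 give E_6.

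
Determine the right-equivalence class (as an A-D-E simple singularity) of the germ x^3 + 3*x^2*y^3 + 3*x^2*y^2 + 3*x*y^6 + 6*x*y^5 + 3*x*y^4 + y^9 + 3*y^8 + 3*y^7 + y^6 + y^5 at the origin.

The Hessian of f at 0 has rank 0. Corank 2; j^3 = x^3 is a perfect cube, so E-series; the 5-jet and mu = 8 give E_8.

E_{8}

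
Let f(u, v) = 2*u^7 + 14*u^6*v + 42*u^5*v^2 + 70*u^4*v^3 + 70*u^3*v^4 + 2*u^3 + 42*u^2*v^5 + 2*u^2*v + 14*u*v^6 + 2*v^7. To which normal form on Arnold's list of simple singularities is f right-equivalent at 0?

The Hessian of f at 0 has rank 0. Corank 2; j^3 = 2*u^2*(u + v) has shape L^2 M (L != M), so D-series; mu = 8 gives D_8.

D8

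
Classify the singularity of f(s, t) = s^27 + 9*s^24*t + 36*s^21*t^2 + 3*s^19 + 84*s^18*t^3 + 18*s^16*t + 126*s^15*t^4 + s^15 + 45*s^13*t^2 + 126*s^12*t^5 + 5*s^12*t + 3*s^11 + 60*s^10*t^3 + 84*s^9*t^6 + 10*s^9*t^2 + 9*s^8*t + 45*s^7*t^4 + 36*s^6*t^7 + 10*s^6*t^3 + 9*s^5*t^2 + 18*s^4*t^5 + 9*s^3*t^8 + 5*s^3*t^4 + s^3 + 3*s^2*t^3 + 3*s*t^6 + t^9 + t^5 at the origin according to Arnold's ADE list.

E_8

The Hessian of f at 0 has rank 0. Corank 2; j^3 = s^3 is a perfect cube, so E-series; the 5-jet and mu = 8 give E_8.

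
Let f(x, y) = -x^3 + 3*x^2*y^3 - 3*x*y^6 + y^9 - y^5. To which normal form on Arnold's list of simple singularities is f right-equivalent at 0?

E_{8}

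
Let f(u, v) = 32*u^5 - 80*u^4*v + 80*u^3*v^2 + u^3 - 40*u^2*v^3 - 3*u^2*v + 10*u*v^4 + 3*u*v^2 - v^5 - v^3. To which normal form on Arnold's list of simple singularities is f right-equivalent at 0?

The Hessian of f at 0 has rank 0. Corank 2; j^3 = (u - v)^3 is a perfect cube, so E-series; the 5-jet and mu = 8 give E_8.

E_{8}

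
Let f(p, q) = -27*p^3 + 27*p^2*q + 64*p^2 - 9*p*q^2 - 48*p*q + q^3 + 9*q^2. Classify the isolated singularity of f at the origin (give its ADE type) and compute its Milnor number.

Type A_2, Milnor number mu = 2.

The Hessian of f at 0 has rank 1. Corank 1: A-series; mu = 2 gives A_2.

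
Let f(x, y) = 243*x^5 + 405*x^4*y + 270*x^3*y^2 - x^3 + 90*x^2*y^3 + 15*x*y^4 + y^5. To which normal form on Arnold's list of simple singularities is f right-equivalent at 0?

E8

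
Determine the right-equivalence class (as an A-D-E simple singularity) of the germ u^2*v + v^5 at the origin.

The Hessian of f at 0 has rank 0. Corank 2; j^3 = u^2*v has shape L^2 M (L != M), so D-series; mu = 6 gives D_6.

D_6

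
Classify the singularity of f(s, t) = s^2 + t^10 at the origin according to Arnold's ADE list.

A_9

The Hessian of f at 0 is [[2, 0], [0, 0]] with rank 1, so corank 1. A Groebner basis of the Jacobian ideal J(f) in C{s,t} is {t^9, s}; counting standard monomials gives mu = 9. Corank 1: A-series; mu = 9 gives A_9.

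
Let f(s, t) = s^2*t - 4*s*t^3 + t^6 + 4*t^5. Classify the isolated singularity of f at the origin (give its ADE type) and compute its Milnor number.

Type D_{7}, Milnor number mu = 7.

The Hessian of f at 0 has rank 0. Corank 2; j^3 = s^2*t has shape L^2 M (L != M), so D-series; mu = 7 gives D_7.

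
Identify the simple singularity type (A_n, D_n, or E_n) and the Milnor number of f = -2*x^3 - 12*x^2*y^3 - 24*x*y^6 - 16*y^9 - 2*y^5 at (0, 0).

Type E_{8}, Milnor number mu = 8.

The Hessian of f at 0 has rank 0. Corank 2; j^3 = -2*x^3 is a perfect cube, so E-series; the 5-jet and mu = 8 give E_8.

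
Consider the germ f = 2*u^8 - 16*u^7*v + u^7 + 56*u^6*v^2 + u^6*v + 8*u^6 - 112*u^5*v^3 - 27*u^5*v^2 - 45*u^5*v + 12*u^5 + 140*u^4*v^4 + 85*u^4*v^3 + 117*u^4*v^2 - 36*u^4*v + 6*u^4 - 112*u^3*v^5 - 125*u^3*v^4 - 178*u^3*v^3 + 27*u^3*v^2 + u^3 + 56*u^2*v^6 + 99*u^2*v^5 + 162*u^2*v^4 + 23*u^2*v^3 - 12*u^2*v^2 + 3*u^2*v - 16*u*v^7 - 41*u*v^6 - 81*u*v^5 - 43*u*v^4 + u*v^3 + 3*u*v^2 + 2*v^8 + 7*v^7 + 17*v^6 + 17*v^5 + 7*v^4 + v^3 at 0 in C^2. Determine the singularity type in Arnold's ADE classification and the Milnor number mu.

Type E_{7}, Milnor number mu = 7.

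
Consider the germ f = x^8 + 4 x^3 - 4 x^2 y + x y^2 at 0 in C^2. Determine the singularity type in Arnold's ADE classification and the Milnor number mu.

Type D9, Milnor number mu = 9.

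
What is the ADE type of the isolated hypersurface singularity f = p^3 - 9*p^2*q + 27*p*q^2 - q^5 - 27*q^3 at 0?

E_8

The Hessian of f at 0 has rank 0. Corank 2; j^3 = (p - 3*q)^3 is a perfect cube, so E-series; the 5-jet and mu = 8 give E_8.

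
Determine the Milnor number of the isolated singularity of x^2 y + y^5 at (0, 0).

The Hessian of f at 0 has rank 0. Corank 2; j^3 = x^2*y has shape L^2 M (L != M), so D-series; mu = 6 gives D_6.

6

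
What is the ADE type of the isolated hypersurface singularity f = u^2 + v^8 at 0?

A_{7}

The Hessian of f at 0 has rank 1. Corank 1: A-series; mu = 7 gives A_7.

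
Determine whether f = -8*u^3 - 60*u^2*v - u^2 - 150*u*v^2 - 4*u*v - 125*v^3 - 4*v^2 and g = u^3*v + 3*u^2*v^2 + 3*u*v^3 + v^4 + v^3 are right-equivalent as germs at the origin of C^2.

No.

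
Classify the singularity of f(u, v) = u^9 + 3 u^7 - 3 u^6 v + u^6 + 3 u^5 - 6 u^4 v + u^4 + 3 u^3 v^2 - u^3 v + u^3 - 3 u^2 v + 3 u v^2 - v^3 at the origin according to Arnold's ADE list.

The Hessian of f at 0 is [[0, 0], [0, 0]] with rank 0, so corank 2. A Groebner basis of the Jacobian ideal J(f) in C{u,v} is {3*u^2 - 6*u*v + v^4 + v^3 + 3*v^2, u^3 + 3*u^2 - 6*u*v + 3*v^2, u^2*v + 3*u^2 - 6*u*v + 3*v^2, 2*u^2 + u*v^2 - 4*u*v - v^3/3 + 2*v^2}; counting standard monomials gives mu = 7. Corank 2; j^3 = (u - v)^3 is a perfect cube, so E-series; the 4-jet and mu = 7 give E_7.

E_7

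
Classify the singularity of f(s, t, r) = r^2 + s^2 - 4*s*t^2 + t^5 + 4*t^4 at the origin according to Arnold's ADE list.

A_{4}

The Hessian of f at 0 has rank 2. Corank 1: A-series; mu = 4 gives A_4.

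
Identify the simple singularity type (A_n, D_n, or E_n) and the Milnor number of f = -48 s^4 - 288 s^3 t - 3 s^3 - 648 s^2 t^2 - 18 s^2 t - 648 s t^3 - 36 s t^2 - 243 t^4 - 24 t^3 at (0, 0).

Type E6, Milnor number mu = 6.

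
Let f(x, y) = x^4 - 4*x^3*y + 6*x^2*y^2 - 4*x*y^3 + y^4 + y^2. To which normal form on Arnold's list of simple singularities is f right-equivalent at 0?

The Hessian of f at 0 is [[0, 0], [0, 2]] with rank 1, so corank 1. A Groebner basis of the Jacobian ideal J(f) in C{x,y} is {x^3, y}; counting standard monomials gives mu = 3. Corank 1: A-series; mu = 3 gives A_3.

A_{3}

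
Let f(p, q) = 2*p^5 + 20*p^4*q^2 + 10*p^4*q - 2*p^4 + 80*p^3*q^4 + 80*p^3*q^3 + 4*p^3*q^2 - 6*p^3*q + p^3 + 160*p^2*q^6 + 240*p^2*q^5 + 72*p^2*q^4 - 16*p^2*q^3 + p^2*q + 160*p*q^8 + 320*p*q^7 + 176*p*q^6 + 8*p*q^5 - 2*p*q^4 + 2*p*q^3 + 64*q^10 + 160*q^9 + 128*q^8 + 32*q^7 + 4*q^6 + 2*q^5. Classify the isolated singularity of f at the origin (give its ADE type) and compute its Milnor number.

The Hessian of f at 0 is [[0, 0], [0, 0]] with rank 0, so corank 2. A Groebner basis of the Jacobian ideal J(f) in C{p,q} is {p^3, p^2*q, -p^2/4 + p*q^2, 7*p^2/4 + p*q + q^3}; counting standard monomials gives mu = 6. Corank 2; j^3 = p^2*(p + q) has shape L^2 M (L != M), so D-series; mu = 6 gives D_6.

Type D_6, Milnor number mu = 6.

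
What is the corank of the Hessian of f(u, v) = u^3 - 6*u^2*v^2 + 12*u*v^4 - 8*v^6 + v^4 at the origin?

Hessian at 0 has rank 0.

2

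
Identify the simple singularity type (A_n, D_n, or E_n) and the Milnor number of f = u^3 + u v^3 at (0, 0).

Type E7, Milnor number mu = 7.

The Hessian of f at 0 is [[0, 0], [0, 0]] with rank 0, so corank 2. A Groebner basis of the Jacobian ideal J(f) in C{u,v} is {u^3, u*v^2, 3*u^2 + v^3}; counting standard monomials gives mu = 7. Corank 2; j^3 = u^3 is a perfect cube, so E-series; the 4-jet and mu = 7 give E_7.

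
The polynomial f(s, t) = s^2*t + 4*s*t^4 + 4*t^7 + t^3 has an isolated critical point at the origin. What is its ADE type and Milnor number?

Type D_4, Milnor number mu = 4.

The Hessian of f at 0 is [[0, 0], [0, 0]] with rank 0, so corank 2. A Groebner basis of the Jacobian ideal J(f) in C{s,t} is {t^3, s^2 + 3*t^2, s*t}; counting standard monomials gives mu = 4. Corank 2; j^3 = t*(s^2 + t^2) splits into three distinct lines over C (the quadratic factor has nonzero discriminant), so D_4.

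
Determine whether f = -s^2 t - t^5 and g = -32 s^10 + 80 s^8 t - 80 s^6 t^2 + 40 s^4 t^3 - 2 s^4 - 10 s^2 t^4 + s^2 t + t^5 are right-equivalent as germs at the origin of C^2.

The Hessian of f at 0 is [[0, 0], [0, 0]] with rank 0, so corank 2. A Groebner basis of the Jacobian ideal J(f) in C{s,t} is {s^2/5 + t^4, s^3, s*t}; counting standard monomials gives mu = 6. Corank 2; j^3 = -s^2*t has shape L^2 M (L != M), so D-series; mu = 6 gives D_6. The Hessian of g at 0 is [[0, 0], [0, 0]] with rank 0, so corank 2. A Groebner basis of the Jacobian ideal J(g) in C{s,t} is {s^2/5 + t^4, s^3, s*t}; counting standard monomials gives mu = 6. Corank 2; j^3 = s^2*t has shape L^2 M (L != M), so D-series; mu = 6 gives D_6. Both have type D_6, hence right-equivalent.

Yes.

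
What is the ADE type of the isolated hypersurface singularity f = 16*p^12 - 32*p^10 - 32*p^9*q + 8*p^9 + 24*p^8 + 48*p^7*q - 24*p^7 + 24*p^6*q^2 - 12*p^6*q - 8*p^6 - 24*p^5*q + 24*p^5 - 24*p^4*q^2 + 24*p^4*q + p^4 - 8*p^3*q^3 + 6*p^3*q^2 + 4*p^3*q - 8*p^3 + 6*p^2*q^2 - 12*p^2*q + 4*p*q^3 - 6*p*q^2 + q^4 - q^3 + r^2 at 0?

E_{6}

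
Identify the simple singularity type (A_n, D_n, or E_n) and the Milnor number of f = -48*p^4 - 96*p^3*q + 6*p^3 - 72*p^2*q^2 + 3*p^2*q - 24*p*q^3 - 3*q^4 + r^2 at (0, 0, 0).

Type D_{5}, Milnor number mu = 5.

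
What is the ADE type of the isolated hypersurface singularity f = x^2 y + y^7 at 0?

The Hessian of f at 0 is [[0, 0], [0, 0]] with rank 0, so corank 2. A Groebner basis of the Jacobian ideal J(f) in C{x,y} is {x^2/7 + y^6, x^3, x*y}; counting standard monomials gives mu = 8. Corank 2; j^3 = x^2*y has shape L^2 M (L != M), so D-series; mu = 8 gives D_8.

D8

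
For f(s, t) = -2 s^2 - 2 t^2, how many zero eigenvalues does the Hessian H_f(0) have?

0

Hessian at 0 has rank 2.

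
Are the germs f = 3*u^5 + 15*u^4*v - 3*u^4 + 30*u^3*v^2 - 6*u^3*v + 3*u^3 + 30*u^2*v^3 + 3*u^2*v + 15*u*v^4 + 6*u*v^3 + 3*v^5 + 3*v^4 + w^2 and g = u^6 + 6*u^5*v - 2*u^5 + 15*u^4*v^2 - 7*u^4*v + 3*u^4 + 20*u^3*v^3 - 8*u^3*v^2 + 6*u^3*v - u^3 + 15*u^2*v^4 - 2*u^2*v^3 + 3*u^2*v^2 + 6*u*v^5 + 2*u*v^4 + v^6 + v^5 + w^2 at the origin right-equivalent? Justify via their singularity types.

No.

The Hessian of f at 0 is [[0, 0, 0], [0, 0, 0], [0, 0, 2]] with rank 1, so corank 2. A Groebner basis of the Jacobian ideal J(f) in C{u,v,w} is {u*v^2, -u*v/5 + v^3, u^2 + 4*u*v/5, w}; counting standard monomials gives mu = 5. Corank 2; j^3 = 3*u^2*(u + v) has shape L^2 M (L != M), so D-series; mu = 5 gives D_5. The Hessian of g at 0 is [[0, 0, 0], [0, 0, 0], [0, 0, 2]] with rank 1, so corank 2. A Groebner basis of the Jacobian ideal J(g) in C{u,v,w} is {-u^2/8 + u*v^3 + u*v^2/4, u^2/2 - u*v^2 + v^4, u^3, u^2*v - u^2/4 + u*v^2/2, w}; counting standard monomials gives mu = 8. Corank 2; j^3 = -u^3 is a perfect cube, so E-series; the 5-jet and mu = 8 give E_8. f is D_5 but g is E_8, hence not right-equivalent.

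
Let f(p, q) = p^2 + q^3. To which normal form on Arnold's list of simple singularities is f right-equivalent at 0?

The Hessian of f at 0 has rank 1. Corank 1: A-series; mu = 2 gives A_2.

A2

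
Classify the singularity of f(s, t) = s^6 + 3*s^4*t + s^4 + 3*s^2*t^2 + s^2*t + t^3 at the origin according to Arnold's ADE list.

The Hessian of f at 0 has rank 0. Corank 2; j^3 = t*(s^2 + t^2) splits into three distinct lines over C (the quadratic factor has nonzero discriminant), so D_4.

D4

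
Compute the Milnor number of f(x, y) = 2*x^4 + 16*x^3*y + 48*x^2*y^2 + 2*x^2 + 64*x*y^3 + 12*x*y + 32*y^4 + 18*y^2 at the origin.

3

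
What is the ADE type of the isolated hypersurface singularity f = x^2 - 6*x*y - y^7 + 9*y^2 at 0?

A_{6}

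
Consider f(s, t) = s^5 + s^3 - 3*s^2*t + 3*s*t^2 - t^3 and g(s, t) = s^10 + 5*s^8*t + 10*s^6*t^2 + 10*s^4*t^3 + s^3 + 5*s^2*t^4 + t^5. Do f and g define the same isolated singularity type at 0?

Yes.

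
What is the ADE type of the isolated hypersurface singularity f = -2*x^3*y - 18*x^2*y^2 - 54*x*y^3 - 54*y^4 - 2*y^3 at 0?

E_{7}

The Hessian of f at 0 has rank 0. Corank 2; j^3 = -2*y^3 is a perfect cube, so E-series; the 4-jet and mu = 7 give E_7.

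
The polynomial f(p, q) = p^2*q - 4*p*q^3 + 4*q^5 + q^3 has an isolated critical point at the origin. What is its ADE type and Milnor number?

Type D_{4}, Milnor number mu = 4.

The Hessian of f at 0 has rank 0. Corank 2; j^3 = q*(p^2 + q^2) splits into three distinct lines over C (the quadratic factor has nonzero discriminant), so D_4.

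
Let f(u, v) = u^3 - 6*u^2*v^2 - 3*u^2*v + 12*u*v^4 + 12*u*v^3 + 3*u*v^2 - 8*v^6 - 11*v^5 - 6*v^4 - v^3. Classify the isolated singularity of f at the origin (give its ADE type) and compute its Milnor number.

Type E8, Milnor number mu = 8.

The Hessian of f at 0 has rank 0. Corank 2; j^3 = (u - v)^3 is a perfect cube, so E-series; the 5-jet and mu = 8 give E_8.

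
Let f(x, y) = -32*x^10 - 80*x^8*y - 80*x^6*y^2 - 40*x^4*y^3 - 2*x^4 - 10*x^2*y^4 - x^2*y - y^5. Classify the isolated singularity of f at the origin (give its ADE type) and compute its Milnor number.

The Hessian of f at 0 has rank 0. Corank 2; j^3 = -x^2*y has shape L^2 M (L != M), so D-series; mu = 6 gives D_6.

Type D6, Milnor number mu = 6.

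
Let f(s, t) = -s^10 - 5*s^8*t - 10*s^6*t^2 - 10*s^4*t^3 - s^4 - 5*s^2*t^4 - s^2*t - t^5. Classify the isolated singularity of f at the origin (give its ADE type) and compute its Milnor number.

Type D_6, Milnor number mu = 6.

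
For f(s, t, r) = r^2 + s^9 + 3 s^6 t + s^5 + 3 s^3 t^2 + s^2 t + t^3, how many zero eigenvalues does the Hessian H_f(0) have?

2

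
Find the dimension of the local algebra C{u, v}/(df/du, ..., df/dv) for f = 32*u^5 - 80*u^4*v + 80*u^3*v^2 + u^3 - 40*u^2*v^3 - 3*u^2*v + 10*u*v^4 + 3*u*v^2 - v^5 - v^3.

8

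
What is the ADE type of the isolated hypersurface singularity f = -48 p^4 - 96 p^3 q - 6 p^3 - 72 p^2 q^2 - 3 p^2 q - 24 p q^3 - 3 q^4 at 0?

The Hessian of f at 0 is [[0, 0], [0, 0]] with rank 0, so corank 2. A Groebner basis of the Jacobian ideal J(f) in C{p,q} is {p*q^2, -p*q/8 + q^3, p^2 + p*q/2}; counting standard monomials gives mu = 5. Corank 2; j^3 = -3*p^2*(2*p + q) has shape L^2 M (L != M), so D-series; mu = 5 gives D_5.

D5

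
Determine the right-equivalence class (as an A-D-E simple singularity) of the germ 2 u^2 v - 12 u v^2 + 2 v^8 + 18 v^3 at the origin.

D_{9}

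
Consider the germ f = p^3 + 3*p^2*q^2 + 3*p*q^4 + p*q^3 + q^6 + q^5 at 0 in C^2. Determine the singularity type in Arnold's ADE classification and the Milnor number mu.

Type E_7, Milnor number mu = 7.

The Hessian of f at 0 is [[0, 0], [0, 0]] with rank 0, so corank 2. A Groebner basis of the Jacobian ideal J(f) in C{p,q} is {-p^2 + q^4 - q^3/3, p^3, p^2*q + p^2/3 + q^3/9, p^2 + p*q^2 + q^3/3}; counting standard monomials gives mu = 7. Corank 2; j^3 = p^3 is a perfect cube, so E-series; the 4-jet and mu = 7 give E_7.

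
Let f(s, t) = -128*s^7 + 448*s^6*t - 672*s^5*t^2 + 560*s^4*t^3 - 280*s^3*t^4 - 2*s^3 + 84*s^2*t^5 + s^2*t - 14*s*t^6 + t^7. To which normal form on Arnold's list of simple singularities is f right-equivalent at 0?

The Hessian of f at 0 has rank 0. Corank 2; j^3 = -s^2*(2*s - t) has shape L^2 M (L != M), so D-series; mu = 8 gives D_8.

D_{8}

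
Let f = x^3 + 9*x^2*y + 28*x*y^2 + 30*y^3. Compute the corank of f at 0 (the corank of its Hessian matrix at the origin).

The Hessian at 0 is [[0, 0], [0, 0]] of rank 0; hence corank 2.

2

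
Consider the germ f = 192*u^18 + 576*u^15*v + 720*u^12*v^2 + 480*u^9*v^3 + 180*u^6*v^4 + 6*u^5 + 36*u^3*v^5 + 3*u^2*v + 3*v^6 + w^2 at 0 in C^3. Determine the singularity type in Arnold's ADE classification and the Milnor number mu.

The Hessian of f at 0 is [[0, 0, 0], [0, 0, 0], [0, 0, 2]] with rank 1, so corank 2. A Groebner basis of the Jacobian ideal J(f) in C{u,v,w} is {u^2/6 + v^5, u^3, u*v, w}; counting standard monomials gives mu = 7. Corank 2; j^3 = 3*u^2*v has shape L^2 M (L != M), so D-series; mu = 7 gives D_7.

Type D_{7}, Milnor number mu = 7.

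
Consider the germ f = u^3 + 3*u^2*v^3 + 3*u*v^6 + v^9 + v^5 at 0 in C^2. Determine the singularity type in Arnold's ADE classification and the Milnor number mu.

Type E_{8}, Milnor number mu = 8.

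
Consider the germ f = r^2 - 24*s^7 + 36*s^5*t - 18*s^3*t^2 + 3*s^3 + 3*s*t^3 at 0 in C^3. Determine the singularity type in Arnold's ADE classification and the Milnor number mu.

Type E_7, Milnor number mu = 7.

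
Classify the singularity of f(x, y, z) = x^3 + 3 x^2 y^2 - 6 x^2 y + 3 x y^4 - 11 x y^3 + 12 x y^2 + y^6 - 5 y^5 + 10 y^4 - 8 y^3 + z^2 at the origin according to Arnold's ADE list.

The Hessian of f at 0 is [[0, 0, 0], [0, 0, 0], [0, 0, 2]] with rank 1, so corank 2. A Groebner basis of the Jacobian ideal J(f) in C{x,y,z} is {-x^2 + 4*x*y + y^4 - y^3/3 - 4*y^2, x^3 + 14*x^2 - 56*x*y - 10*y^3/3 + 56*y^2, x^2*y + 13*x^2/3 - 52*x*y/3 - 23*y^3/9 + 52*y^2/3, x^2 + x*y^2 - 4*x*y - 5*y^3/3 + 4*y^2, z}; counting standard monomials gives mu = 7. Corank 2; j^3 = (x - 2*y)^3 is a perfect cube, so E-series; the 4-jet and mu = 7 give E_7.

E_7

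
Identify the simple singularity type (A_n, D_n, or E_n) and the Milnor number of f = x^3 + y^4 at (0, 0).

The Hessian of f at 0 has rank 0. Corank 2; j^3 = x^3 is a perfect cube, so E-series; the 4-jet and mu = 6 give E_6.

Type E6, Milnor number mu = 6.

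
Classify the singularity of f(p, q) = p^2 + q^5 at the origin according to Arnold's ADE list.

A_4

The Hessian of f at 0 has rank 1. Corank 1: A-series; mu = 4 gives A_4.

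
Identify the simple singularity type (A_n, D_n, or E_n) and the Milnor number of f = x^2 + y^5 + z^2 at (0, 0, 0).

The Hessian of f at 0 is [[2, 0, 0], [0, 0, 0], [0, 0, 2]] with rank 2, so corank 1. A Groebner basis of the Jacobian ideal J(f) in C{x,y,z} is {y^4, x, z}; counting standard monomials gives mu = 4. Corank 1: A-series; mu = 4 gives A_4.

Type A_{4}, Milnor number mu = 4.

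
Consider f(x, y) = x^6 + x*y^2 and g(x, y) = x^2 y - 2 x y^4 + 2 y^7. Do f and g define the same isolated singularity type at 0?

No.

The Hessian of f at 0 is [[0, 0], [0, 0]] with rank 0, so corank 2. A Groebner basis of the Jacobian ideal J(f) in C{x,y} is {x^5 + y^2/6, y^3, x*y}; counting standard monomials gives mu = 7. Corank 2; j^3 = x*y^2 has shape L^2 M (L != M), so D-series; mu = 7 gives D_7. The Hessian of g at 0 is [[0, 0], [0, 0]] with rank 0, so corank 2. A Groebner basis of the Jacobian ideal J(g) in C{x,y} is {x^2/6 + x*y^3, -x*y + y^4, x^3, x^2*y}; counting standard monomials gives mu = 8. Corank 2; j^3 = x^2*y has shape L^2 M (L != M), so D-series; mu = 8 gives D_8. f is D_7 but g is D_8, hence not right-equivalent.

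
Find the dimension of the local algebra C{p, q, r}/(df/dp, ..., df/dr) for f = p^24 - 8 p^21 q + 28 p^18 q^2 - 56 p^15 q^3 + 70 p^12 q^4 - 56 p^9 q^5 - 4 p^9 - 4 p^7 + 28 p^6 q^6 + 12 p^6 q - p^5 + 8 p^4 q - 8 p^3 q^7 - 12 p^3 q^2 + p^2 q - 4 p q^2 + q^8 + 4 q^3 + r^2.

9

The Hessian of f at 0 is [[0, 0, 0], [0, 0, 0], [0, 0, 2]] with rank 1, so corank 2. A Groebner basis of the Jacobian ideal J(f) in C{p,q,r} is {p^2*q^2 - p^2*q/256 - p^2/8 + p*q^2/64 + 3*p*q/4 - q^3/64 - q^2, -p^2*q/256 - p^2/8 + p*q^3 + p*q^2/64 + 5*p*q/8 - q^3/64 - 3*q^2/4, -3*p^2*q/1024 - 3*p^2/32 + 3*p*q^2/256 + 7*p*q/16 + q^4 - 3*q^3/256 - q^2/2, p^3 - 6*p^2*q + 12*p*q^2 - 8*q^3, r}; counting standard monomials gives mu = 9. Corank 2; j^3 = q*(p - 2*q)^2 has shape L^2 M (L != M), so D-series; mu = 9 gives D_9.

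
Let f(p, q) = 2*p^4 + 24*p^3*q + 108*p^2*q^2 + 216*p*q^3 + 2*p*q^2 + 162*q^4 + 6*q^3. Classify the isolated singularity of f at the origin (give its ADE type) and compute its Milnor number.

Type D_5, Milnor number mu = 5.

The Hessian of f at 0 is [[0, 0], [0, 0]] with rank 0, so corank 2. A Groebner basis of the Jacobian ideal J(f) in C{p,q} is {p^3 + q^2/4, q^3, p*q + 3*q^2}; counting standard monomials gives mu = 5. Corank 2; j^3 = 2*q^2*(p + 3*q) has shape L^2 M (L != M), so D-series; mu = 5 gives D_5.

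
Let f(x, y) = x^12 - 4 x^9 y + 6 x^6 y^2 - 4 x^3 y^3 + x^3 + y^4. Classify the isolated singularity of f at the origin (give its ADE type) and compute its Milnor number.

Type E_6, Milnor number mu = 6.

The Hessian of f at 0 is [[0, 0], [0, 0]] with rank 0, so corank 2. A Groebner basis of the Jacobian ideal J(f) in C{x,y} is {y^3, x^2}; counting standard monomials gives mu = 6. Corank 2; j^3 = x^3 is a perfect cube, so E-series; the 4-jet and mu = 6 give E_6.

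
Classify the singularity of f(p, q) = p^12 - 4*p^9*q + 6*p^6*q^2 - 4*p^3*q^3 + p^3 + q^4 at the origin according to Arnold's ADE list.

E_6

The Hessian of f at 0 is [[0, 0], [0, 0]] with rank 0, so corank 2. A Groebner basis of the Jacobian ideal J(f) in C{p,q} is {q^3, p^2}; counting standard monomials gives mu = 6. Corank 2; j^3 = p^3 is a perfect cube, so E-series; the 4-jet and mu = 6 give E_6.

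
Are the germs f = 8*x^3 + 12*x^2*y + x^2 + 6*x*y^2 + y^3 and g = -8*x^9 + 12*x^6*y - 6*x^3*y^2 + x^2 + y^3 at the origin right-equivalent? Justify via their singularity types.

Yes.

The Hessian of f at 0 is [[2, 0], [0, 0]] with rank 1, so corank 1. A Groebner basis of the Jacobian ideal J(f) in C{x,y} is {y^2, x}; counting standard monomials gives mu = 2. Corank 1: A-series; mu = 2 gives A_2. The Hessian of g at 0 is [[2, 0], [0, 0]] with rank 1, so corank 1. A Groebner basis of the Jacobian ideal J(g) in C{x,y} is {y^2, x}; counting standard monomials gives mu = 2. Corank 1: A-series; mu = 2 gives A_2. Both have type A_2, hence right-equivalent.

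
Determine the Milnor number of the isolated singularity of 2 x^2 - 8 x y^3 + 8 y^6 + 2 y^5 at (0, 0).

4

The Hessian of f at 0 is [[4, 0], [0, 0]] with rank 1, so corank 1. A Groebner basis of the Jacobian ideal J(f) in C{x,y} is {-x/2 + y^3, x^2, x*y}; counting standard monomials gives mu = 4. Corank 1: A-series; mu = 4 gives A_4.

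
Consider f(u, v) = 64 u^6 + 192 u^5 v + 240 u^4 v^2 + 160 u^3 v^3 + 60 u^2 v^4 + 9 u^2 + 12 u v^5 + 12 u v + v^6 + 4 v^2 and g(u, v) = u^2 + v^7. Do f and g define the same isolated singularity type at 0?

No.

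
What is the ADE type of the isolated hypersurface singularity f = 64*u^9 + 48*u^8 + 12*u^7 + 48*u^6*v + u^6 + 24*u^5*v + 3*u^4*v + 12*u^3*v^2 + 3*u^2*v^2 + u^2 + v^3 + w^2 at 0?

A2

The Hessian of f at 0 is [[2, 0, 0], [0, 0, 0], [0, 0, 2]] with rank 2, so corank 1. A Groebner basis of the Jacobian ideal J(f) in C{u,v,w} is {v^2, u, w}; counting standard monomials gives mu = 2. Corank 1: A-series; mu = 2 gives A_2.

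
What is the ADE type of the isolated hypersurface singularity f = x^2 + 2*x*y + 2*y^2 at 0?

A_1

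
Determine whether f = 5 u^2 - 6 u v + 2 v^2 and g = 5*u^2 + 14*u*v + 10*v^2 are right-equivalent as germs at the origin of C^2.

Yes.

The Hessian of f at 0 is [[10, -6], [-6, 4]] with rank 2, so corank 0. A Groebner basis of the Jacobian ideal J(f) in C{u,v} is {u, v}; counting standard monomials gives mu = 1. Corank 0: nondegenerate Morse point, so A_1. The Hessian of g at 0 is [[10, 14], [14, 20]] with rank 2, so corank 0. A Groebner basis of the Jacobian ideal J(g) in C{u,v} is {u, v}; counting standard monomials gives mu = 1. Corank 0: nondegenerate Morse point, so A_1. Both have type A_1, hence right-equivalent.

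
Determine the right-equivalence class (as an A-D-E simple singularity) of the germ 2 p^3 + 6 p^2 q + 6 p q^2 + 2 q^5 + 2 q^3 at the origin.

E_8

The Hessian of f at 0 is [[0, 0], [0, 0]] with rank 0, so corank 2. A Groebner basis of the Jacobian ideal J(f) in C{p,q} is {q^4, p^2 + 2*p*q + q^2}; counting standard monomials gives mu = 8. Corank 2; j^3 = 2*(p + q)^3 is a perfect cube, so E-series; the 5-jet and mu = 8 give E_8.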